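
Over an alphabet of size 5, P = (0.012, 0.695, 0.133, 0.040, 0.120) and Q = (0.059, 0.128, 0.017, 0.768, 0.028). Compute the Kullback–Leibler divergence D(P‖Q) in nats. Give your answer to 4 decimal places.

D(P‖Q) = Σ p·ln(p/q).
  0.012·ln(0.012/0.059) = -0.01911
  0.695·ln(0.695/0.128) = 1.17586
  0.133·ln(0.133/0.017) = 0.27360
  0.040·ln(0.040/0.768) = -0.11820
  0.120·ln(0.120/0.028) = 0.17463
D(P‖Q) = 1.4868 nats.

1.4868 nats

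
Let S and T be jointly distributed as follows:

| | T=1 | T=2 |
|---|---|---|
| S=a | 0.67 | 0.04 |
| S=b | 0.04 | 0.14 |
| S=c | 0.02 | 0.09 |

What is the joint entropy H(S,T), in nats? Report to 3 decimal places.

1.096 nats

H(S,T) = −Σ p(x,y)·ln p(x,y) over all 6 cells.
  cell (a,1): −0.67·ln0.67 = 0.2683
  cell (a,2): −0.04·ln0.04 = 0.1288
  cell (b,1): −0.04·ln0.04 = 0.1288
  cell (b,2): −0.14·ln0.14 = 0.2753
  cell (c,1): −0.02·ln0.02 = 0.0782
  cell (c,2): −0.09·ln0.09 = 0.2167
Sum = 1.096 nats.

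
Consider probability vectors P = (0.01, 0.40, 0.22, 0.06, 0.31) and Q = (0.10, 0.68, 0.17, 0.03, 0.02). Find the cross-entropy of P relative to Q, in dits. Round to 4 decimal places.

H(P,Q) = −Σ p·log₁₀ q.
  −0.01·log₁₀(0.10) = 0.01000
  −0.40·log₁₀(0.68) = 0.06700
  −0.22·log₁₀(0.17) = 0.16930
  −0.06·log₁₀(0.03) = 0.09137
  −0.31·log₁₀(0.02) = 0.52668
H(P,Q) = 0.8644 dits.

0.8644 dits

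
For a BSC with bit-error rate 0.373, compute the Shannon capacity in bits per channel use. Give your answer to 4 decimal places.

Binary symmetric channel: C = 1 − h₂(ε) where h₂ is the binary entropy function.
h₂(0.373) = −0.373·log₂0.373 − 0.627·log₂0.627 = 0.9529.
C = 1 − 0.9529 = 0.0471 bits per channel use.

0.0471 bits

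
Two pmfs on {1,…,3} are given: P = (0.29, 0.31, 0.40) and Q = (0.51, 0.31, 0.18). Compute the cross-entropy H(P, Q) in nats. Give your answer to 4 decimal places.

1.2443 nats

H(P,Q) = −Σ p·ln q.
  −0.29·ln(0.51) = 0.19527
  −0.31·ln(0.31) = 0.36307
  −0.40·ln(0.18) = 0.68592
H(P,Q) = 1.2443 nats.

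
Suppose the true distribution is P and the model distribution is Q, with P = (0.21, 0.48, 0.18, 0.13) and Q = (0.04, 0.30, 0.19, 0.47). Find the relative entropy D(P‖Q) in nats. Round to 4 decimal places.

D(P‖Q) = Σ p·ln(p/q).
  0.21·ln(0.21/0.04) = 0.34823
  0.48·ln(0.48/0.30) = 0.22560
  0.18·ln(0.18/0.19) = -0.00973
  0.13·ln(0.13/0.47) = -0.16708
D(P‖Q) = 0.3970 nats.

0.3970 nats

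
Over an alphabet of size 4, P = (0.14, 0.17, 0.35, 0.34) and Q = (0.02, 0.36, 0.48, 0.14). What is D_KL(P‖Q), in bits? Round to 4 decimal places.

0.4848 bits

D(P‖Q) = Σ p·log₂(p/q).
  0.14·log₂(0.14/0.02) = 0.39303
  0.17·log₂(0.17/0.36) = -0.18402
  0.35·log₂(0.35/0.48) = -0.15949
  0.34·log₂(0.34/0.14) = 0.43524
D(P‖Q) = 0.4848 bits.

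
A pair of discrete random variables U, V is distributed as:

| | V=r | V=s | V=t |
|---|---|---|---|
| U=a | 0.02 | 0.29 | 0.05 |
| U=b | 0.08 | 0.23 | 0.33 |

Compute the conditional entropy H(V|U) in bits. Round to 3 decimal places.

1.211 bits

Chain rule: H(V|U) = H(U,V) − H(U).
Marginals: p(U) = (0.3600, 0.6400), p(V) = (0.1000, 0.5200, 0.3800).
H(U,V) = 2.1539 bits; H(U) = 0.9427 bits.
H(V|U) = 2.1539 − 0.9427 = 1.211 bits.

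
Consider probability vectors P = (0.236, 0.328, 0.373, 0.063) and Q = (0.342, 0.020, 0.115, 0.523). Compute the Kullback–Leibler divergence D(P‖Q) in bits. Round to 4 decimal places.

D(P‖Q) = Σ p·log₂(p/q).
  0.236·log₂(0.236/0.342) = -0.12631
  0.328·log₂(0.328/0.020) = 1.32368
  0.373·log₂(0.373/0.115) = 0.63318
  0.063·log₂(0.063/0.523) = -0.19236
D(P‖Q) = 1.6382 bits.

1.6382 bits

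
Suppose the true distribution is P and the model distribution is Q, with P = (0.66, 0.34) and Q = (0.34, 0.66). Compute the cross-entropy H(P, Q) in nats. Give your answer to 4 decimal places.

0.8533 nats

H(P,Q) = −Σ p·ln q.
  −0.66·ln(0.34) = 0.71201
  −0.34·ln(0.66) = 0.14128
H(P,Q) = 0.8533 nats.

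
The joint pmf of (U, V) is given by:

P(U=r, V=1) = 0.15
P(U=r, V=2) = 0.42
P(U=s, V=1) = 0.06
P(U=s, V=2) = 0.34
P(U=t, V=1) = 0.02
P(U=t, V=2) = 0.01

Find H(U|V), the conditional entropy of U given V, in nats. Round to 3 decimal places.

0.770 nats

Marginals: p(U) = (0.5700, 0.4000, 0.0300), p(V) = (0.2300, 0.7700).
H(U|V) = Σ p(V) · H(U|V=·).
  V=1: p=0.2300, H(U|V=1) = 0.8417
  V=2: p=0.7700, H(U|V=2) = 0.7480
Weighted sum = 0.770 nats.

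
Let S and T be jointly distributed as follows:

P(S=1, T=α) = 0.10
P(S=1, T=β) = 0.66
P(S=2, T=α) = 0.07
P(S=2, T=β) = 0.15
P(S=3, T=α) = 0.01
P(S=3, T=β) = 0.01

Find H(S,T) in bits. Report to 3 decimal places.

H(S,T) = −Σ p(x,y)·log₂ p(x,y) over all 6 cells.
  cell (1,α): −0.10·log₂0.10 = 0.3322
  cell (1,β): −0.66·log₂0.66 = 0.3956
  cell (2,α): −0.07·log₂0.07 = 0.2686
  cell (2,β): −0.15·log₂0.15 = 0.4105
  cell (3,α): −0.01·log₂0.01 = 0.0664
  cell (3,β): −0.01·log₂0.01 = 0.0664
Sum = 1.540 bits.

1.540 bits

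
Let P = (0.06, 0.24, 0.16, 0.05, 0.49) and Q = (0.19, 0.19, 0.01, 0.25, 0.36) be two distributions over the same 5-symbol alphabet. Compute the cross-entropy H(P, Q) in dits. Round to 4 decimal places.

0.7839 dits

H(P,Q) = −Σ p·log₁₀ q.
  −0.06·log₁₀(0.19) = 0.04327
  −0.24·log₁₀(0.19) = 0.17310
  −0.16·log₁₀(0.01) = 0.32000
  −0.05·log₁₀(0.25) = 0.03010
  −0.49·log₁₀(0.36) = 0.21741
H(P,Q) = 0.7839 dits.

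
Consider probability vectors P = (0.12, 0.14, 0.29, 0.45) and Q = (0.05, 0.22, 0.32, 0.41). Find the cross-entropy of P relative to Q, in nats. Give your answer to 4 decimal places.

1.3031 nats

H(P,Q) = −Σ p·ln q.
  −0.12·ln(0.05) = 0.35949
  −0.14·ln(0.22) = 0.21198
  −0.29·ln(0.32) = 0.33044
  −0.45·ln(0.41) = 0.40122
H(P,Q) = 1.3031 nats.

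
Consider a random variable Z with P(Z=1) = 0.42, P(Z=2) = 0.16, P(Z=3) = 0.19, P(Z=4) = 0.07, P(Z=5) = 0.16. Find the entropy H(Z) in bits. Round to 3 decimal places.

H(Z) = −Σ p·log₂ p.
  −(0.42)·log₂(0.42) = 0.5256
  −(0.16)·log₂(0.16) = 0.4230
  −(0.19)·log₂(0.19) = 0.4552
  −(0.07)·log₂(0.07) = 0.2686
  −(0.16)·log₂(0.16) = 0.4230
Sum: 0.5256 + 0.4230 + 0.4552 + 0.2686 + 0.4230 = 2.095 bits.

2.095 bits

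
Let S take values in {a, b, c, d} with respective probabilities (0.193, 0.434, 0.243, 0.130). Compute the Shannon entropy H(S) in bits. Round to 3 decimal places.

1.859 bits

H(S) = −Σ p·log₂ p.
  −(0.193)·log₂(0.193) = 0.4581
  −(0.434)·log₂(0.434) = 0.5226
  −(0.243)·log₂(0.243) = 0.4960
  −(0.130)·log₂(0.130) = 0.3826
Sum: 0.4581 + 0.5226 + 0.4960 + 0.3826 = 1.859 bits.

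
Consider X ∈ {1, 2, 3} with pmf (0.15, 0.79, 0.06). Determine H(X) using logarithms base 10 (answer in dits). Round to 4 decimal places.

0.2778 dits

H(X) = −Σ p·log₁₀ p.
  −(0.15)·log₁₀(0.15) = 0.12359
  −(0.79)·log₁₀(0.79) = 0.08087
  −(0.06)·log₁₀(0.06) = 0.07331
Sum: 0.12359 + 0.08087 + 0.07331 = 0.2778 dits.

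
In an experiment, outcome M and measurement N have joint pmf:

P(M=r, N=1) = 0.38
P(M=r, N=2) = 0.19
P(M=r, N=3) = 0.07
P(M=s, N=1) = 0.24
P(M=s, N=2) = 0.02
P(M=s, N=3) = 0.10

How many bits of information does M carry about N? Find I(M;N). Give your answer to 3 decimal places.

0.084 bits

Marginals: p(M) = (0.6400, 0.3600), p(N) = (0.6200, 0.2100, 0.1700).
I(M;N) = H(M) + H(N) − H(M,N).
H(M) = 0.9427, H(N) = 1.3350, H(M,N) = 2.1934.
I(M;N) = 0.9427 + 1.3350 − 2.1934 = 0.084 bits.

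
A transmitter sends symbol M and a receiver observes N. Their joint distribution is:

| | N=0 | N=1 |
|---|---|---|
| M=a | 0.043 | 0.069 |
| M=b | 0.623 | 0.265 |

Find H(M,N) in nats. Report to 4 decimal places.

H(M,N) = −Σ p(x,y)·ln p(x,y) over all 4 cells.
  cell (a,0): −0.043·ln0.043 = 0.13530
  cell (a,1): −0.069·ln0.069 = 0.18448
  cell (b,0): −0.623·ln0.623 = 0.29481
  cell (b,1): −0.265·ln0.265 = 0.35193
Sum = 0.9665 nats.

0.9665 nats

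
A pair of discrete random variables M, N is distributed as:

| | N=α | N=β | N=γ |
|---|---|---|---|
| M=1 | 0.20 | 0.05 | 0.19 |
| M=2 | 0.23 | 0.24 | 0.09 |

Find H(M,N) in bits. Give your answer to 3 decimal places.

2.430 bits

H(M,N) = −Σ p(x,y)·log₂ p(x,y) over all 6 cells.
  cell (1,α): −0.20·log₂0.20 = 0.4644
  cell (1,β): −0.05·log₂0.05 = 0.2161
  cell (1,γ): −0.19·log₂0.19 = 0.4552
  cell (2,α): −0.23·log₂0.23 = 0.4877
  cell (2,β): −0.24·log₂0.24 = 0.4941
  cell (2,γ): −0.09·log₂0.09 = 0.3127
Sum = 2.430 bits.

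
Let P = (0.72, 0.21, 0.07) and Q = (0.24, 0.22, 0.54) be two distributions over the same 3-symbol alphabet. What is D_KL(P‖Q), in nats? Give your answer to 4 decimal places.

0.6382 nats

D(P‖Q) = Σ p·ln(p/q).
  0.72·ln(0.72/0.24) = 0.79100
  0.21·ln(0.21/0.22) = -0.00977
  0.07·ln(0.07/0.54) = -0.14302
D(P‖Q) = 0.6382 nats.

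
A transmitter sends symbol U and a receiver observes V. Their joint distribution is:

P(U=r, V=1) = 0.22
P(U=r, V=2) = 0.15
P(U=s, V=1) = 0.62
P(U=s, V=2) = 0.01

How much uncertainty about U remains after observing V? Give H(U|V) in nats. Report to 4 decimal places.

0.5204 nats

Chain rule: H(U|V) = H(U,V) − H(V).
Marginals: p(U) = (0.3700, 0.6300), p(V) = (0.8400, 0.1600).
H(U,V) = 0.9601 nats; H(V) = 0.4397 nats.
H(U|V) = 0.9601 − 0.4397 = 0.5204 nats.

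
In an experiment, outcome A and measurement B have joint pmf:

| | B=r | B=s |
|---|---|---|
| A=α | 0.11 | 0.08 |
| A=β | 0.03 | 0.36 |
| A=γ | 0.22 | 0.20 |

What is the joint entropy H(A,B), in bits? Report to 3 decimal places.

H(A,B) = −Σ p(x,y)·log₂ p(x,y) over all 6 cells.
  cell (α,r): −0.11·log₂0.11 = 0.3503
  cell (α,s): −0.08·log₂0.08 = 0.2915
  cell (β,r): −0.03·log₂0.03 = 0.1518
  cell (β,s): −0.36·log₂0.36 = 0.5306
  cell (γ,r): −0.22·log₂0.22 = 0.4806
  cell (γ,s): −0.20·log₂0.20 = 0.4644
Sum = 2.269 bits.

2.269 bits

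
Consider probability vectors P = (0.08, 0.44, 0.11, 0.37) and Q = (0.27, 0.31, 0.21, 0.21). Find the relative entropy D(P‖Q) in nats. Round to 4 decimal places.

0.1952 nats

D(P‖Q) = Σ p·ln(p/q).
  0.08·ln(0.08/0.27) = -0.09731
  0.44·ln(0.44/0.31) = 0.15409
  0.11·ln(0.11/0.21) = -0.07113
  0.37·ln(0.37/0.21) = 0.20957
D(P‖Q) = 0.1952 nats.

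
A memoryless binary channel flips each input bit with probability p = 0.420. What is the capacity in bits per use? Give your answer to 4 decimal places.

0.0185 bits

Binary symmetric channel: C = 1 − h₂(ε) where h₂ is the binary entropy function.
h₂(0.420) = −0.420·log₂0.420 − 0.580·log₂0.580 = 0.9815.
C = 1 − 0.9815 = 0.0185 bits per channel use.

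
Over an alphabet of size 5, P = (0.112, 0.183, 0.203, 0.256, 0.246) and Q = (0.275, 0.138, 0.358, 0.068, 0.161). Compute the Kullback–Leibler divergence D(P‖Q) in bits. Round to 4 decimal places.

0.4033 bits

D(P‖Q) = Σ p·log₂(p/q).
  0.112·log₂(0.112/0.275) = -0.14514
  0.183·log₂(0.183/0.138) = 0.07451
  0.203·log₂(0.203/0.358) = -0.16615
  0.256·log₂(0.256/0.068) = 0.48961
  0.246·log₂(0.246/0.161) = 0.15045
D(P‖Q) = 0.4033 bits.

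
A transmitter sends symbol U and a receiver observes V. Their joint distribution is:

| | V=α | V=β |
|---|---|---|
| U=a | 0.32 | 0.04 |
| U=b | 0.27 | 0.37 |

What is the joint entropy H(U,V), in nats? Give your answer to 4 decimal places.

1.2148 nats

H(U,V) = −Σ p(x,y)·ln p(x,y) over all 4 cells.
  cell (a,α): −0.32·ln0.32 = 0.36462
  cell (a,β): −0.04·ln0.04 = 0.12876
  cell (b,α): −0.27·ln0.27 = 0.35352
  cell (b,β): −0.37·ln0.37 = 0.36787
Sum = 1.2148 nats.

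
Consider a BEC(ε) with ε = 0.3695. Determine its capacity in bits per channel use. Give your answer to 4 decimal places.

Binary erasure channel: capacity C = 1 − ε.
C = 1 − 0.3695 = 0.6305 bits per channel use.

0.6305 bits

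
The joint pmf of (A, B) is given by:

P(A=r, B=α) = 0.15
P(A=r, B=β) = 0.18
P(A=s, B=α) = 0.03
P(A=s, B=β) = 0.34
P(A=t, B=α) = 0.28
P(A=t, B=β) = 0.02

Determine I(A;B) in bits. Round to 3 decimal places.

0.411 bits

Marginals: p(A) = (0.3300, 0.3700, 0.3000), p(B) = (0.4600, 0.5400).
I(A;B) = H(A) + H(B) − H(A,B).
H(A) = 1.5796, H(B) = 0.9954, H(A,B) = 2.1639.
I(A;B) = 1.5796 + 0.9954 − 2.1639 = 0.411 bits.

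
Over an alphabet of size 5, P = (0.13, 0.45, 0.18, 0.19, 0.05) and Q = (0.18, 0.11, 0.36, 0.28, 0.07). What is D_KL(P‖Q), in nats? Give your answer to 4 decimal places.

D(P‖Q) = Σ p·ln(p/q).
  0.13·ln(0.13/0.18) = -0.04230
  0.45·ln(0.45/0.11) = 0.63395
  0.18·ln(0.18/0.36) = -0.12477
  0.19·ln(0.19/0.28) = -0.07368
  0.05·ln(0.05/0.07) = -0.01682
D(P‖Q) = 0.3764 nats.

0.3764 nats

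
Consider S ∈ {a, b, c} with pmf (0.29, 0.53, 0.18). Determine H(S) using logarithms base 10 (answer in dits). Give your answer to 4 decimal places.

0.4361 dits

H(S) = −Σ p·log₁₀ p.
  −(0.29)·log₁₀(0.29) = 0.15590
  −(0.53)·log₁₀(0.53) = 0.14613
  −(0.18)·log₁₀(0.18) = 0.13405
Sum: 0.15590 + 0.14613 + 0.13405 = 0.4361 dits.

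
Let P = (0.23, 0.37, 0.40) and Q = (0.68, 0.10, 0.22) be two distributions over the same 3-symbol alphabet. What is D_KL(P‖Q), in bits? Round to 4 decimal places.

D(P‖Q) = Σ p·log₂(p/q).
  0.23·log₂(0.23/0.68) = -0.35970
  0.37·log₂(0.37/0.10) = 0.69838
  0.40·log₂(0.40/0.22) = 0.34500
D(P‖Q) = 0.6837 bits.

0.6837 bits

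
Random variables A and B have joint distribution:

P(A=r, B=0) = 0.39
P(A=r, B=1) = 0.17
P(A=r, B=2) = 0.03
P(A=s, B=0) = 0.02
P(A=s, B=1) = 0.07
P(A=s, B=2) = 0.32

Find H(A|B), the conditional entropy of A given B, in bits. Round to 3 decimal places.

Chain rule: H(A|B) = H(A,B) − H(B).
Marginals: p(A) = (0.5900, 0.4100), p(B) = (0.4100, 0.2400, 0.3500).
H(A,B) = 2.0236 bits; H(B) = 1.5516 bits.
H(A|B) = 2.0236 − 1.5516 = 0.472 bits.

0.472 bits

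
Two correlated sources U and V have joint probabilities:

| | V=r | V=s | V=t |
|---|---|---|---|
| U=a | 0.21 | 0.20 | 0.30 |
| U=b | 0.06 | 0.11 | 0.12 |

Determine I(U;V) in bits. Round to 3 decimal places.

Marginals: p(U) = (0.7100, 0.2900), p(V) = (0.2700, 0.3100, 0.4200).
I(U;V) = Σ p(x,y)·log₂[p(x,y)/(p(x)p(y))].
  (a,r): 0.21·log₂(1.0955) = 0.0276
  (a,s): 0.20·log₂(0.9087) = -0.0276
  (a,t): 0.30·log₂(1.0060) = 0.0026
  (b,r): 0.06·log₂(0.7663) = -0.0230
  (b,s): 0.11·log₂(1.2236) = 0.0320
  (b,t): 0.12·log₂(0.9852) = -0.0026
Sum = 0.009 bits.

0.009 bits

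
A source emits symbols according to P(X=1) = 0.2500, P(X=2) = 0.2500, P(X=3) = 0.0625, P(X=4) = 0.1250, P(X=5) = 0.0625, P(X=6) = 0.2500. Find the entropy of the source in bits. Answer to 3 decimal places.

2.375 bits

H(X) = −Σ p·log₂ p.
  −(0.2500)·log₂(0.2500) = 0.5000
  −(0.2500)·log₂(0.2500) = 0.5000
  −(0.0625)·log₂(0.0625) = 0.2500
  −(0.1250)·log₂(0.1250) = 0.3750
  −(0.0625)·log₂(0.0625) = 0.2500
  −(0.2500)·log₂(0.2500) = 0.5000
Sum: 0.5000 + 0.5000 + 0.2500 + 0.3750 + 0.2500 + 0.5000 = 2.375 bits.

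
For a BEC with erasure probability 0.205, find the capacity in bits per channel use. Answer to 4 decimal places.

Binary erasure channel: capacity C = 1 − ε.
C = 1 − 0.205 = 0.7950 bits per channel use.

0.7950 bits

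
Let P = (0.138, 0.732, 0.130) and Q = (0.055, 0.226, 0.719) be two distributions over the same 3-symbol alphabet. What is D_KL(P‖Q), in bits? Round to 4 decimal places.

1.1035 bits

D(P‖Q) = Σ p·log₂(p/q).
  0.138·log₂(0.138/0.055) = 0.18315
  0.732·log₂(0.732/0.226) = 1.24112
  0.130·log₂(0.130/0.719) = -0.32077
D(P‖Q) = 1.1035 bits.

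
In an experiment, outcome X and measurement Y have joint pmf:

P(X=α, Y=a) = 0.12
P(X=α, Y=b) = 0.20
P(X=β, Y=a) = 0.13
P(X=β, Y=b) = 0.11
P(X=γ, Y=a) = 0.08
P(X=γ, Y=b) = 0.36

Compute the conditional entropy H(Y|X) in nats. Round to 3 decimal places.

0.586 nats

Marginals: p(X) = (0.3200, 0.2400, 0.4400), p(Y) = (0.3300, 0.6700).
H(Y|X) = Σ p(X) · H(Y|X=·).
  X=α: p=0.3200, H(Y|X=α) = 0.6616
  X=β: p=0.2400, H(Y|X=β) = 0.6897
  X=γ: p=0.4400, H(Y|X=γ) = 0.4741
Weighted sum = 0.586 nats.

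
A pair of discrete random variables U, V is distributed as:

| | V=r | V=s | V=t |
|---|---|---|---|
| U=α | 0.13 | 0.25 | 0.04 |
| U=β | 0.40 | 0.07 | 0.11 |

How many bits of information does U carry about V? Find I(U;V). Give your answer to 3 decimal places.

Marginals: p(U) = (0.4200, 0.5800), p(V) = (0.5300, 0.3200, 0.1500).
I(U;V) = H(U) + H(V) − H(U,V).
H(U) = 0.9815, H(V) = 1.4220, H(U,V) = 2.2160.
I(U;V) = 0.9815 + 1.4220 − 2.2160 = 0.187 bits.

0.187 bits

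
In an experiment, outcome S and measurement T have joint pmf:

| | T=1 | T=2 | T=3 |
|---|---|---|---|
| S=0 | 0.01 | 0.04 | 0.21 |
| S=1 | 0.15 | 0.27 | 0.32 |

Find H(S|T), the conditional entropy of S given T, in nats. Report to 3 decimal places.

0.512 nats

Marginals: p(S) = (0.2600, 0.7400), p(T) = (0.1600, 0.3100, 0.5300).
H(S|T) = Σ p(T) · H(S|T=·).
  T=1: p=0.1600, H(S|T=1) = 0.2338
  T=2: p=0.3100, H(S|T=2) = 0.3845
  T=3: p=0.5300, H(S|T=3) = 0.6715
Weighted sum = 0.512 nats.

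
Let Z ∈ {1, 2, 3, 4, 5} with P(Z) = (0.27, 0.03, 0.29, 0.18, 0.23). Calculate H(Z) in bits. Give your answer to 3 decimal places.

H(Z) = −Σ p·log₂ p.
  −(0.27)·log₂(0.27) = 0.5100
  −(0.03)·log₂(0.03) = 0.1518
  −(0.29)·log₂(0.29) = 0.5179
  −(0.18)·log₂(0.18) = 0.4453
  −(0.23)·log₂(0.23) = 0.4877
Sum: 0.5100 + 0.1518 + 0.5179 + 0.4453 + 0.4877 = 2.113 bits.

2.113 bits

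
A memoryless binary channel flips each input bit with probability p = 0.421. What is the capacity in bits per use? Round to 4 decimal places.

Binary symmetric channel: C = 1 − h₂(ε) where h₂ is the binary entropy function.
h₂(0.421) = −0.421·log₂0.421 − 0.579·log₂0.579 = 0.9819.
C = 1 − 0.9819 = 0.0181 bits per channel use.

0.0181 bits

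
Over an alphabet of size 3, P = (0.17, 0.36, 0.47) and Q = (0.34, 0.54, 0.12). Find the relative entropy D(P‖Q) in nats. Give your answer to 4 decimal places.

0.3779 nats

D(P‖Q) = Σ p·ln(p/q).
  0.17·ln(0.17/0.34) = -0.11784
  0.36·ln(0.36/0.54) = -0.14597
  0.47·ln(0.47/0.12) = 0.64166
D(P‖Q) = 0.3779 nats.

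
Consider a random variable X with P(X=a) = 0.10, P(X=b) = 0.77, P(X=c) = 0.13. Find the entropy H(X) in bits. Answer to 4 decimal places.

H(X) = −Σ p·log₂ p.
  −(0.10)·log₂(0.10) = 0.33219
  −(0.77)·log₂(0.77) = 0.29034
  −(0.13)·log₂(0.13) = 0.38264
Sum: 0.33219 + 0.29034 + 0.38264 = 1.0052 bits.

1.0052 bits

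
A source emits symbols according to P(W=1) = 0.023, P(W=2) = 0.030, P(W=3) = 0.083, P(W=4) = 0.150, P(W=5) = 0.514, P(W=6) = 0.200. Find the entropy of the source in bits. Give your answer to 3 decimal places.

H(W) = −Σ p·log₂ p.
  −(0.023)·log₂(0.023) = 0.1252
  −(0.030)·log₂(0.030) = 0.1518
  −(0.083)·log₂(0.083) = 0.2980
  −(0.150)·log₂(0.150) = 0.4105
  −(0.514)·log₂(0.514) = 0.4935
  −(0.200)·log₂(0.200) = 0.4644
Sum: 0.1252 + 0.1518 + 0.2980 + 0.4105 + 0.4935 + 0.4644 = 1.943 bits.

1.943 bits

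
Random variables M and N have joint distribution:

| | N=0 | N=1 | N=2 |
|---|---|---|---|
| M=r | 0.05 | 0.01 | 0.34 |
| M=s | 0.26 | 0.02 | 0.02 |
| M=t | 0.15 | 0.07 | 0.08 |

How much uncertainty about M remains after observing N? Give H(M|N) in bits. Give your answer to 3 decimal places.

Marginals: p(M) = (0.4000, 0.3000, 0.3000), p(N) = (0.4600, 0.1000, 0.4400).
H(M|N) = Σ p(N) · H(M|N=·).
  N=0: p=0.4600, H(M|N=0) = 1.3404
  N=1: p=0.1000, H(M|N=1) = 1.1568
  N=2: p=0.4400, H(M|N=2) = 0.9373
Weighted sum = 1.145 bits.

1.145 bits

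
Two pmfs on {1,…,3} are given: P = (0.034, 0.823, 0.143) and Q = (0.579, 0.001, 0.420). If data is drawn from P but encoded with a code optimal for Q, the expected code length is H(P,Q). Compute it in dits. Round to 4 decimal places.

2.5309 dits

H(P,Q) = −Σ p·log₁₀ q.
  −0.034·log₁₀(0.579) = 0.00807
  −0.823·log₁₀(0.001) = 2.46900
  −0.143·log₁₀(0.420) = 0.05388
H(P,Q) = 2.5309 dits.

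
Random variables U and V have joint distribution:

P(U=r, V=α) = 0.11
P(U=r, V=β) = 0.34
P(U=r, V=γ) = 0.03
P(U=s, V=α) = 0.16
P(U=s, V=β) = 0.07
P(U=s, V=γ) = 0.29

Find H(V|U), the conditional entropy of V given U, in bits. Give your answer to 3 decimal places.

1.242 bits

Chain rule: H(V|U) = H(U,V) − H(U).
Marginals: p(U) = (0.4800, 0.5200), p(V) = (0.2700, 0.4100, 0.3200).
H(U,V) = 2.2407 bits; H(U) = 0.9988 bits.
H(V|U) = 2.2407 − 0.9988 = 1.242 bits.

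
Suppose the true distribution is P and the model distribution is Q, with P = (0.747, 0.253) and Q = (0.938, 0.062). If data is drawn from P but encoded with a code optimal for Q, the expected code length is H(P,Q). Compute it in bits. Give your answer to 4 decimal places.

1.0839 bits

H(P,Q) = −Σ p·log₂ q.
  −0.747·log₂(0.938) = 0.06898
  −0.253·log₂(0.062) = 1.01493
H(P,Q) = 1.0839 bits.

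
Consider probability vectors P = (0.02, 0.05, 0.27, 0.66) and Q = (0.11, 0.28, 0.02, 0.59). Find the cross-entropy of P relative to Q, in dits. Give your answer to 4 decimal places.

0.6568 dits

H(P,Q) = −Σ p·log₁₀ q.
  −0.02·log₁₀(0.11) = 0.01917
  −0.05·log₁₀(0.28) = 0.02764
  −0.27·log₁₀(0.02) = 0.45872
  −0.66·log₁₀(0.59) = 0.15124
H(P,Q) = 0.6568 dits.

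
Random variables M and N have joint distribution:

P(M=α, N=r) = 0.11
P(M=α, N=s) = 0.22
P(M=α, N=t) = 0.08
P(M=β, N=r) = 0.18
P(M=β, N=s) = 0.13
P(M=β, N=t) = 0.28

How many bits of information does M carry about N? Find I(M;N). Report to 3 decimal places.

Marginals: p(M) = (0.4100, 0.5900), p(N) = (0.2900, 0.3500, 0.3600).
I(M;N) = H(M) + H(N) − H(M,N).
H(M) = 0.9765, H(N) = 1.5786, H(M,N) = 2.4645.
I(M;N) = 0.9765 + 1.5786 − 2.4645 = 0.091 bits.

0.091 bits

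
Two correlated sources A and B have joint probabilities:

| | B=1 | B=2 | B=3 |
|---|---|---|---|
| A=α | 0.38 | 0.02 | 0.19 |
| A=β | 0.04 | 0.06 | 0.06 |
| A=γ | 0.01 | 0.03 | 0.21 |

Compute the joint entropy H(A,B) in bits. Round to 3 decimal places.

H(A,B) = −Σ p(x,y)·log₂ p(x,y) over all 9 cells.
  cell (α,1): −0.38·log₂0.38 = 0.5305
  cell (α,2): −0.02·log₂0.02 = 0.1129
  cell (α,3): −0.19·log₂0.19 = 0.4552
  cell (β,1): −0.04·log₂0.04 = 0.1858
  cell (β,2): −0.06·log₂0.06 = 0.2435
  cell (β,3): −0.06·log₂0.06 = 0.2435
  cell (γ,1): −0.01·log₂0.01 = 0.0664
  cell (γ,2): −0.03·log₂0.03 = 0.1518
  cell (γ,3): −0.21·log₂0.21 = 0.4728
Sum = 2.462 bits.

2.462 bits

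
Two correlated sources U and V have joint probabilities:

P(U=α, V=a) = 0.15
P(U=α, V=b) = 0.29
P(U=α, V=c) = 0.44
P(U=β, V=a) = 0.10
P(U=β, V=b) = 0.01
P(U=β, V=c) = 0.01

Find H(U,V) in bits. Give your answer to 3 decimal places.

H(U,V) = −Σ p(x,y)·log₂ p(x,y) over all 6 cells.
  cell (α,a): −0.15·log₂0.15 = 0.4105
  cell (α,b): −0.29·log₂0.29 = 0.5179
  cell (α,c): −0.44·log₂0.44 = 0.5211
  cell (β,a): −0.10·log₂0.10 = 0.3322
  cell (β,b): −0.01·log₂0.01 = 0.0664
  cell (β,c): −0.01·log₂0.01 = 0.0664
Sum = 1.915 bits.

1.915 bits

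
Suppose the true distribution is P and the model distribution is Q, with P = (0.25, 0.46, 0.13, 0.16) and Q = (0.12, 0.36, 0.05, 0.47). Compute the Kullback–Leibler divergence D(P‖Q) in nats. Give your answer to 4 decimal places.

D(P‖Q) = Σ p·ln(p/q).
  0.25·ln(0.25/0.12) = 0.18349
  0.46·ln(0.46/0.36) = 0.11276
  0.13·ln(0.13/0.05) = 0.12422
  0.16·ln(0.16/0.47) = -0.17241
D(P‖Q) = 0.2481 nats.

0.2481 nats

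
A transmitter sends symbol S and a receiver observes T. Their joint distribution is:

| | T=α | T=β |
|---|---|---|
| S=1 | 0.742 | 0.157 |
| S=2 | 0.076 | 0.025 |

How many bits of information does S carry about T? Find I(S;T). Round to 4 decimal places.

0.0022 bits

Marginals: p(S) = (0.8990, 0.1010), p(T) = (0.8180, 0.1820).
I(S;T) = H(S) + H(T) − H(S,T).
H(S) = 0.4722, H(T) = 0.6844, H(S,T) = 1.1544.
I(S;T) = 0.4722 + 0.6844 − 1.1544 = 0.0022 bits.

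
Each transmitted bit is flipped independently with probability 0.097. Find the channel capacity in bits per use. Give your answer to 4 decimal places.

0.5406 bits

Binary symmetric channel: C = 1 − h₂(ε) where h₂ is the binary entropy function.
h₂(0.097) = −0.097·log₂0.097 − 0.903·log₂0.903 = 0.4594.
C = 1 − 0.4594 = 0.5406 bits per channel use.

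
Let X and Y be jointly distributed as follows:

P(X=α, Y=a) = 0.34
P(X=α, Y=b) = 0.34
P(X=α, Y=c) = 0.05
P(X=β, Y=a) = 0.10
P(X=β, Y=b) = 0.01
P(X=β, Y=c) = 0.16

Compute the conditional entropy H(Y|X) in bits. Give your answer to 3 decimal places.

Marginals: p(X) = (0.7300, 0.2700), p(Y) = (0.4400, 0.3500, 0.2100).
H(Y|X) = Σ p(X) · H(Y|X=·).
  X=α: p=0.7300, H(Y|X=α) = 1.2918
  X=β: p=0.2700, H(Y|X=β) = 1.1542
Weighted sum = 1.255 bits.

1.255 bits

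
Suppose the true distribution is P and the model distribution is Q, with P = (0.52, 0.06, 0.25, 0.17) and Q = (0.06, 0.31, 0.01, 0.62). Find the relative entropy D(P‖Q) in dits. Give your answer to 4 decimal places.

0.6988 dits

D(P‖Q) = Σ p·log₁₀(p/q).
  0.52·log₁₀(0.52/0.06) = 0.48768
  0.06·log₁₀(0.06/0.31) = -0.04279
  0.25·log₁₀(0.25/0.01) = 0.34949
  0.17·log₁₀(0.17/0.62) = -0.09553
D(P‖Q) = 0.6988 dits.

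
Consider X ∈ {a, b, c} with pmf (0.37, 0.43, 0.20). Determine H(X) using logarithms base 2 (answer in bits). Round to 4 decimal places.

H(X) = −Σ p·log₂ p.
  −(0.37)·log₂(0.37) = 0.53073
  −(0.43)·log₂(0.43) = 0.52356
  −(0.20)·log₂(0.20) = 0.46439
Sum: 0.53073 + 0.52356 + 0.46439 = 1.5187 bits.

1.5187 bits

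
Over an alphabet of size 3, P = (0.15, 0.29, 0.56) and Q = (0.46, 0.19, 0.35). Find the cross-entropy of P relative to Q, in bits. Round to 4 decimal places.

H(P,Q) = −Σ p·log₂ q.
  −0.15·log₂(0.46) = 0.16804
  −0.29·log₂(0.19) = 0.69482
  −0.56·log₂(0.35) = 0.84816
H(P,Q) = 1.7110 bits.

1.7110 bits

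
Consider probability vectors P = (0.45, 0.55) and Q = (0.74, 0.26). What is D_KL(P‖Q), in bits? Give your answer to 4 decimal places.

D(P‖Q) = Σ p·log₂(p/q).
  0.45·log₂(0.45/0.74) = -0.32292
  0.55·log₂(0.55/0.26) = 0.59451
D(P‖Q) = 0.2716 bits.

0.2716 bits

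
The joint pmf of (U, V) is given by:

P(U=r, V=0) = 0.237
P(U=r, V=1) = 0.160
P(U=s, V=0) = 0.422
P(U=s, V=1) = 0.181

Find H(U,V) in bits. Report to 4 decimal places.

1.8869 bits

H(U,V) = −Σ p(x,y)·log₂ p(x,y) over all 4 cells.
  cell (r,0): −0.237·log₂0.237 = 0.49226
  cell (r,1): −0.160·log₂0.160 = 0.42302
  cell (s,0): −0.422·log₂0.422 = 0.52526
  cell (s,1): −0.181·log₂0.181 = 0.44633
Sum = 1.8869 bits.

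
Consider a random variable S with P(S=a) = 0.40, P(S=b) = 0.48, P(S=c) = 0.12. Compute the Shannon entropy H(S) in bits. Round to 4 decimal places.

1.4041 bits

H(S) = −Σ p·log₂ p.
  −(0.40)·log₂(0.40) = 0.52877
  −(0.48)·log₂(0.48) = 0.50827
  −(0.12)·log₂(0.12) = 0.36707
Sum: 0.52877 + 0.50827 + 0.36707 = 1.4041 bits.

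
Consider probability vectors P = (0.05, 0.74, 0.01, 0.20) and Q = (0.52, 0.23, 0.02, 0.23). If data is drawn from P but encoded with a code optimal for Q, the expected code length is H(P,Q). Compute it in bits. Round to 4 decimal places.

H(P,Q) = −Σ p·log₂ q.
  −0.05·log₂(0.52) = 0.04717
  −0.74·log₂(0.23) = 1.56902
  −0.01·log₂(0.02) = 0.05644
  −0.20·log₂(0.23) = 0.42406
H(P,Q) = 2.0967 bits.

2.0967 bits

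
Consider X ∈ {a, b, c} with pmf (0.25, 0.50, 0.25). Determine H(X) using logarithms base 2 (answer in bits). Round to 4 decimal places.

1.5000 bits

H(X) = −Σ p·log₂ p.
  −(0.25)·log₂(0.25) = 0.50000
  −(0.50)·log₂(0.50) = 0.50000
  −(0.25)·log₂(0.25) = 0.50000
Sum: 0.50000 + 0.50000 + 0.50000 = 1.5000 bits.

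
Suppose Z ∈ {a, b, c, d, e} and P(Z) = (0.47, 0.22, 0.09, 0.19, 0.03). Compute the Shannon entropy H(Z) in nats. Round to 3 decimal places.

1.325 nats

H(Z) = −Σ p·ln p.
  −(0.47)·ln(0.47) = 0.3549
  −(0.22)·ln(0.22) = 0.3331
  −(0.09)·ln(0.09) = 0.2167
  −(0.19)·ln(0.19) = 0.3155
  −(0.03)·ln(0.03) = 0.1052
Sum: 0.3549 + 0.3331 + 0.2167 + 0.3155 + 0.1052 = 1.325 nats.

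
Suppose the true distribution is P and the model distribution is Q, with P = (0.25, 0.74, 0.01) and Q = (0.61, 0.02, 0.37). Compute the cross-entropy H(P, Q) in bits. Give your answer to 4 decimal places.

H(P,Q) = −Σ p·log₂ q.
  −0.25·log₂(0.61) = 0.17828
  −0.74·log₂(0.02) = 4.17645
  −0.01·log₂(0.37) = 0.01434
H(P,Q) = 4.3691 bits.

4.3691 bits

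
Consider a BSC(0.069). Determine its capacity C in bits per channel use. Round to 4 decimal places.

Binary symmetric channel: C = 1 − h₂(ε) where h₂ is the binary entropy function.
h₂(0.069) = −0.069·log₂0.069 − 0.931·log₂0.931 = 0.3622.
C = 1 − 0.3622 = 0.6378 bits per channel use.

0.6378 bits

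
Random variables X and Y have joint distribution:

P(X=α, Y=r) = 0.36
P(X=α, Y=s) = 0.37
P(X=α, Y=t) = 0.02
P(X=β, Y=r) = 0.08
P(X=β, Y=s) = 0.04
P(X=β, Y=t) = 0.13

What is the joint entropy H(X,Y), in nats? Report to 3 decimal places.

H(X,Y) = −Σ p(x,y)·ln p(x,y) over all 6 cells.
  cell (α,r): −0.36·ln0.36 = 0.3678
  cell (α,s): −0.37·ln0.37 = 0.3679
  cell (α,t): −0.02·ln0.02 = 0.0782
  cell (β,r): −0.08·ln0.08 = 0.2021
  cell (β,s): −0.04·ln0.04 = 0.1288
  cell (β,t): −0.13·ln0.13 = 0.2652
Sum = 1.410 nats.

1.410 nats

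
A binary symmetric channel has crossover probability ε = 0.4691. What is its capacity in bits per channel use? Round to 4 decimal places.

0.0028 bits

Binary symmetric channel: C = 1 − h₂(ε) where h₂ is the binary entropy function.
h₂(0.4691) = −0.4691·log₂0.4691 − 0.5309·log₂0.5309 = 0.9972.
C = 1 − 0.9972 = 0.0028 bits per channel use.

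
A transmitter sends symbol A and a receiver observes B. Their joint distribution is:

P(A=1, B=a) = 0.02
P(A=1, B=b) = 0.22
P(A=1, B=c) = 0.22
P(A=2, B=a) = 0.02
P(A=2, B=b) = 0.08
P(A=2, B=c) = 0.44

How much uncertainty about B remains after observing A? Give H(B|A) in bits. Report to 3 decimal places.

Chain rule: H(B|A) = H(A,B) − H(A).
Marginals: p(A) = (0.4600, 0.5400), p(B) = (0.0400, 0.3000, 0.6600).
H(A,B) = 1.9996 bits; H(A) = 0.9954 bits.
H(B|A) = 1.9996 − 0.9954 = 1.004 bits.

1.004 bits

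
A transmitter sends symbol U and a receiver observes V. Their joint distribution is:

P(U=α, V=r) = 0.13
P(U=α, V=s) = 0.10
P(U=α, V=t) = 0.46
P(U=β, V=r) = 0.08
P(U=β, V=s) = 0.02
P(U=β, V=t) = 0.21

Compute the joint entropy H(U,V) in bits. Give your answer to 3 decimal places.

2.107 bits

H(U,V) = −Σ p(x,y)·log₂ p(x,y) over all 6 cells.
  cell (α,r): −0.13·log₂0.13 = 0.3826
  cell (α,s): −0.10·log₂0.10 = 0.3322
  cell (α,t): −0.46·log₂0.46 = 0.5153
  cell (β,r): −0.08·log₂0.08 = 0.2915
  cell (β,s): −0.02·log₂0.02 = 0.1129
  cell (β,t): −0.21·log₂0.21 = 0.4728
Sum = 2.107 bits.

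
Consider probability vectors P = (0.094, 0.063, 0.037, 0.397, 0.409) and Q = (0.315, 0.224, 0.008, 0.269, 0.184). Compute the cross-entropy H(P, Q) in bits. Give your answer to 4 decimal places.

H(P,Q) = −Σ p·log₂ q.
  −0.094·log₂(0.315) = 0.15666
  −0.063·log₂(0.224) = 0.13598
  −0.037·log₂(0.008) = 0.25773
  −0.397·log₂(0.269) = 0.75205
  −0.409·log₂(0.184) = 0.99887
H(P,Q) = 2.3013 bits.

2.3013 bits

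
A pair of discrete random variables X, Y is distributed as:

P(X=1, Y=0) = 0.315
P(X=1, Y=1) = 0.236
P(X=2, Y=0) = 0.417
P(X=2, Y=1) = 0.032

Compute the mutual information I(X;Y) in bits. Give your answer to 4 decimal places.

Marginals: p(X) = (0.5510, 0.4490), p(Y) = (0.7320, 0.2680).
I(X;Y) = Σ p(x,y)·log₂[p(x,y)/(p(x)p(y))].
  (1,0): 0.315·log₂(0.7810) = -0.11233
  (1,1): 0.236·log₂(1.5982) = 0.15964
  (2,0): 0.417·log₂(1.2688) = 0.14320
  (2,1): 0.032·log₂(0.2659) = -0.06115
Sum = 0.1294 bits.

0.1294 bits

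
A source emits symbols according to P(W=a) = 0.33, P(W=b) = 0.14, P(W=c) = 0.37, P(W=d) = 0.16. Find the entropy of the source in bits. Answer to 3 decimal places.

1.879 bits

H(W) = −Σ p·log₂ p.
  −(0.33)·log₂(0.33) = 0.5278
  −(0.14)·log₂(0.14) = 0.3971
  −(0.37)·log₂(0.37) = 0.5307
  −(0.16)·log₂(0.16) = 0.4230
Sum: 0.5278 + 0.3971 + 0.5307 + 0.4230 = 1.879 bits.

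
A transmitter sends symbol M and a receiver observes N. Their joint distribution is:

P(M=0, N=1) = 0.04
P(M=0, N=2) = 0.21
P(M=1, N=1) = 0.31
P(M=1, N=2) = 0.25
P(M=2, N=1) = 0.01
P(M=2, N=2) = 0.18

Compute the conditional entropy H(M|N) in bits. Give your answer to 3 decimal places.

Marginals: p(M) = (0.2500, 0.5600, 0.1900), p(N) = (0.3600, 0.6400).
H(M|N) = Σ p(N) · H(M|N=·).
  N=1: p=0.3600, H(M|N=1) = 0.6816
  N=2: p=0.6400, H(M|N=2) = 1.5720
Weighted sum = 1.251 bits.

1.251 bits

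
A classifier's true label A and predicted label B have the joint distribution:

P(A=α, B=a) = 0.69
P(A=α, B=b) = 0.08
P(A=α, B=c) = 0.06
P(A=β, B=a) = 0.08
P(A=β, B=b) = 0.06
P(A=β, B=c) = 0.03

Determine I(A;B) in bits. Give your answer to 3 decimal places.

Marginals: p(A) = (0.8300, 0.1700), p(B) = (0.7700, 0.1400, 0.0900).
I(A;B) = H(A) + H(B) − H(A,B).
H(A) = 0.6577, H(B) = 1.0001, H(A,B) = 1.5912.
I(A;B) = 0.6577 + 1.0001 − 1.5912 = 0.067 bits.

0.067 bits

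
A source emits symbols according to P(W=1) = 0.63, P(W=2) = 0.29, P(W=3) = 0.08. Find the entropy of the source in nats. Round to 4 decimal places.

0.8521 nats

H(W) = −Σ p·ln p.
  −(0.63)·ln(0.63) = 0.29108
  −(0.29)·ln(0.29) = 0.35898
  −(0.08)·ln(0.08) = 0.20206
Sum: 0.29108 + 0.35898 + 0.20206 = 0.8521 nats.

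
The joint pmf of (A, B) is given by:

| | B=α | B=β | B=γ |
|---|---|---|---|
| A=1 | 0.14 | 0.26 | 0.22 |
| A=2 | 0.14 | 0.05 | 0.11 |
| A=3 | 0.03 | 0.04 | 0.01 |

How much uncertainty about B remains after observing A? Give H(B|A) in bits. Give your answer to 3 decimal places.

1.510 bits

Marginals: p(A) = (0.6200, 0.3000, 0.0800), p(B) = (0.3100, 0.3500, 0.3400).
H(B|A) = Σ p(A) · H(B|A=·).
  A=1: p=0.6200, H(B|A=1) = 1.5409
  A=2: p=0.3000, H(B|A=2) = 1.4747
  A=3: p=0.0800, H(B|A=3) = 1.4056
Weighted sum = 1.510 bits.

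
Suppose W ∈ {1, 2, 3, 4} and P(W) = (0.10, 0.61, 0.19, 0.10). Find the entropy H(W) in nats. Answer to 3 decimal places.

1.078 nats

H(W) = −Σ p·ln p.
  −(0.10)·ln(0.10) = 0.2303
  −(0.61)·ln(0.61) = 0.3015
  −(0.19)·ln(0.19) = 0.3155
  −(0.10)·ln(0.10) = 0.2303
Sum: 0.2303 + 0.3015 + 0.3155 + 0.2303 = 1.078 nats.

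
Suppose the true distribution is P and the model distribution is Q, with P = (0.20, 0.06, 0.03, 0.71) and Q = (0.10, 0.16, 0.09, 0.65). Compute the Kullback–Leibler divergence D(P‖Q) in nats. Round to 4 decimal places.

D(P‖Q) = Σ p·ln(p/q).
  0.20·ln(0.20/0.10) = 0.13863
  0.06·ln(0.06/0.16) = -0.05885
  0.03·ln(0.03/0.09) = -0.03296
  0.71·ln(0.71/0.65) = 0.06269
D(P‖Q) = 0.1095 nats.

0.1095 nats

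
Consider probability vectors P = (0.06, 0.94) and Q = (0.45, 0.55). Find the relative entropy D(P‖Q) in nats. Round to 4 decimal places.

D(P‖Q) = Σ p·ln(p/q).
  0.06·ln(0.06/0.45) = -0.12089
  0.94·ln(0.94/0.55) = 0.50380
D(P‖Q) = 0.3829 nats.

0.3829 nats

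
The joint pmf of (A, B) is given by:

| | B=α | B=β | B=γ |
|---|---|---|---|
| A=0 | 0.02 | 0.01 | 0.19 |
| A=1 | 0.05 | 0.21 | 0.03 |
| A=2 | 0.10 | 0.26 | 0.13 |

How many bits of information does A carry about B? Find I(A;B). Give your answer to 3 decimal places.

0.280 bits

Marginals: p(A) = (0.2200, 0.2900, 0.4900), p(B) = (0.1700, 0.4800, 0.3500).
I(A;B) = H(A) + H(B) − H(A,B).
H(A) = 1.5028, H(B) = 1.4730, H(A,B) = 2.6954.
I(A;B) = 1.5028 + 1.4730 − 2.6954 = 0.280 bits.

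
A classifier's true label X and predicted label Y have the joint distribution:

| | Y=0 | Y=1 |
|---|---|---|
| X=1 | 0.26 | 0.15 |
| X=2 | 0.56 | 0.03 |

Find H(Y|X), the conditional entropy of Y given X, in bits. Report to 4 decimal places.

0.5595 bits

Marginals: p(X) = (0.4100, 0.5900), p(Y) = (0.8200, 0.1800).
H(Y|X) = Σ p(X) · H(Y|X=·).
  X=1: p=0.4100, H(Y|X=1) = 0.9474
  X=2: p=0.5900, H(Y|X=2) = 0.2900
Weighted sum = 0.5595 bits.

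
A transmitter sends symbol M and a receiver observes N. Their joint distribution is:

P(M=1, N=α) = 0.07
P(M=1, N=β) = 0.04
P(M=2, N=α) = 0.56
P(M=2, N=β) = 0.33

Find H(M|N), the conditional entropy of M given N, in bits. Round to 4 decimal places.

Marginals: p(M) = (0.1100, 0.8900), p(N) = (0.6300, 0.3700).
H(M|N) = Σ p(N) · H(M|N=·).
  N=α: p=0.6300, H(M|N=α) = 0.5033
  N=β: p=0.3700, H(M|N=β) = 0.4942
Weighted sum = 0.4999 bits.

0.4999 bits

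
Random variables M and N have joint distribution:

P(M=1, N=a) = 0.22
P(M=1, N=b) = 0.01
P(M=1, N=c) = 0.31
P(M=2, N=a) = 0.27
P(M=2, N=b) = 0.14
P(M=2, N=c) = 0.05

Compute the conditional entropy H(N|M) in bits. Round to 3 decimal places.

1.199 bits

Chain rule: H(N|M) = H(M,N) − H(M).
Marginals: p(M) = (0.5400, 0.4600), p(N) = (0.4900, 0.1500, 0.3600).
H(M,N) = 2.1940 bits; H(M) = 0.9954 bits.
H(N|M) = 2.1940 − 0.9954 = 1.199 bits.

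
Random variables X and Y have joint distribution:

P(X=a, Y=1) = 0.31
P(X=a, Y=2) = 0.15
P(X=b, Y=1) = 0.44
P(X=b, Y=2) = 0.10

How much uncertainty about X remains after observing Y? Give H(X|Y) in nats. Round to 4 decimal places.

Marginals: p(X) = (0.4600, 0.5400), p(Y) = (0.7500, 0.2500).
H(X|Y) = Σ p(Y) · H(X|Y=·).
  Y=1: p=0.7500, H(X|Y=1) = 0.6780
  Y=2: p=0.2500, H(X|Y=2) = 0.6730
Weighted sum = 0.6768 nats.

0.6768 nats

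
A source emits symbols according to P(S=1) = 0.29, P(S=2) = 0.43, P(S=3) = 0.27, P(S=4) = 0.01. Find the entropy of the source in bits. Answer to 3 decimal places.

1.618 bits

H(S) = −Σ p·log₂ p.
  −(0.29)·log₂(0.29) = 0.5179
  −(0.43)·log₂(0.43) = 0.5236
  −(0.27)·log₂(0.27) = 0.5100
  −(0.01)·log₂(0.01) = 0.0664
Sum: 0.5179 + 0.5236 + 0.5100 + 0.0664 = 1.618 bits.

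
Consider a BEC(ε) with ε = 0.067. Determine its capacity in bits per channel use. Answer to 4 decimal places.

0.9330 bits

Binary erasure channel: capacity C = 1 − ε.
C = 1 − 0.067 = 0.9330 bits per channel use.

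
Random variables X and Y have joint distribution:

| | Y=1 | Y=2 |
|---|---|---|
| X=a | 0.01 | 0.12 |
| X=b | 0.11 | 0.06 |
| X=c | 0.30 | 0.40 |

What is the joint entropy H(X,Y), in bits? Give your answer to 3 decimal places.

2.077 bits

H(X,Y) = −Σ p(x,y)·log₂ p(x,y) over all 6 cells.
  cell (a,1): −0.01·log₂0.01 = 0.0664
  cell (a,2): −0.12·log₂0.12 = 0.3671
  cell (b,1): −0.11·log₂0.11 = 0.3503
  cell (b,2): −0.06·log₂0.06 = 0.2435
  cell (c,1): −0.30·log₂0.30 = 0.5211
  cell (c,2): −0.40·log₂0.40 = 0.5288
Sum = 2.077 bits.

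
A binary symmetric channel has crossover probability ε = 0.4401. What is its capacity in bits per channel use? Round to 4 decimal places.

Binary symmetric channel: C = 1 − h₂(ε) where h₂ is the binary entropy function.
h₂(0.4401) = −0.4401·log₂0.4401 − 0.5599·log₂0.5599 = 0.9896.
C = 1 − 0.9896 = 0.0104 bits per channel use.

0.0104 bits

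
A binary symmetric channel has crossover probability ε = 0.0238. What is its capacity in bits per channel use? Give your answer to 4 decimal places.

0.8377 bits

Binary symmetric channel: C = 1 − h₂(ε) where h₂ is the binary entropy function.
h₂(0.0238) = −0.0238·log₂0.0238 − 0.9762·log₂0.9762 = 0.1623.
C = 1 − 0.1623 = 0.8377 bits per channel use.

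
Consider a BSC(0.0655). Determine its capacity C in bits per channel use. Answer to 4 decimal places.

0.6511 bits

Binary symmetric channel: C = 1 − h₂(ε) where h₂ is the binary entropy function.
h₂(0.0655) = −0.0655·log₂0.0655 − 0.9345·log₂0.9345 = 0.3489.
C = 1 − 0.3489 = 0.6511 bits per channel use.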